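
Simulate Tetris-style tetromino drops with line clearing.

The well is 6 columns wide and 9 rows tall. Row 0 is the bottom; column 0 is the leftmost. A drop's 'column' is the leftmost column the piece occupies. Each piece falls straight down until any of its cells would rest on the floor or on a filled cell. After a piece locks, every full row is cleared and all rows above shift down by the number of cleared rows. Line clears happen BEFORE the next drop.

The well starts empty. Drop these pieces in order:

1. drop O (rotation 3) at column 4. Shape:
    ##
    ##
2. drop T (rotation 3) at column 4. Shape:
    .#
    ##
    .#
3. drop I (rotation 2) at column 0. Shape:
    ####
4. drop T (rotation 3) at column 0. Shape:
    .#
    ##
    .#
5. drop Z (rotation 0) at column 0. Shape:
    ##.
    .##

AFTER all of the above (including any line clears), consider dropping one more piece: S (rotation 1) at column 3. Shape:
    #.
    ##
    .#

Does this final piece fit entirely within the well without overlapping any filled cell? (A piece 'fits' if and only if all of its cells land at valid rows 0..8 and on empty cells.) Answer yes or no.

Drop 1: O rot3 at col 4 lands with bottom-row=0; cleared 0 line(s) (total 0); column heights now [0 0 0 0 2 2], max=2
Drop 2: T rot3 at col 4 lands with bottom-row=2; cleared 0 line(s) (total 0); column heights now [0 0 0 0 4 5], max=5
Drop 3: I rot2 at col 0 lands with bottom-row=0; cleared 1 line(s) (total 1); column heights now [0 0 0 0 3 4], max=4
Drop 4: T rot3 at col 0 lands with bottom-row=0; cleared 0 line(s) (total 1); column heights now [2 3 0 0 3 4], max=4
Drop 5: Z rot0 at col 0 lands with bottom-row=3; cleared 0 line(s) (total 1); column heights now [5 5 4 0 3 4], max=5
Test piece S rot1 at col 3 (width 2): heights before test = [5 5 4 0 3 4]; fits = True

Answer: yes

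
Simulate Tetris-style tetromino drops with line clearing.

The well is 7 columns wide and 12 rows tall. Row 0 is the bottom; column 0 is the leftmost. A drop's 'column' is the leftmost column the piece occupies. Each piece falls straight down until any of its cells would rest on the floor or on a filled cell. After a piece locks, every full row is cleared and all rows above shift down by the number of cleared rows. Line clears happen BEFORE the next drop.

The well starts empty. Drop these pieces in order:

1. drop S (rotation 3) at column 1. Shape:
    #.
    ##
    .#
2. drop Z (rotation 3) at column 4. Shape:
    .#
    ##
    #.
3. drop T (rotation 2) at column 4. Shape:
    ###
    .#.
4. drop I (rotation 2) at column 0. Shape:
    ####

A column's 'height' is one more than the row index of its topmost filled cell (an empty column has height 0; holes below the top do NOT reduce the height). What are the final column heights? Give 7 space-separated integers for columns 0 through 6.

Answer: 4 4 4 4 5 5 5

Derivation:
Drop 1: S rot3 at col 1 lands with bottom-row=0; cleared 0 line(s) (total 0); column heights now [0 3 2 0 0 0 0], max=3
Drop 2: Z rot3 at col 4 lands with bottom-row=0; cleared 0 line(s) (total 0); column heights now [0 3 2 0 2 3 0], max=3
Drop 3: T rot2 at col 4 lands with bottom-row=3; cleared 0 line(s) (total 0); column heights now [0 3 2 0 5 5 5], max=5
Drop 4: I rot2 at col 0 lands with bottom-row=3; cleared 0 line(s) (total 0); column heights now [4 4 4 4 5 5 5], max=5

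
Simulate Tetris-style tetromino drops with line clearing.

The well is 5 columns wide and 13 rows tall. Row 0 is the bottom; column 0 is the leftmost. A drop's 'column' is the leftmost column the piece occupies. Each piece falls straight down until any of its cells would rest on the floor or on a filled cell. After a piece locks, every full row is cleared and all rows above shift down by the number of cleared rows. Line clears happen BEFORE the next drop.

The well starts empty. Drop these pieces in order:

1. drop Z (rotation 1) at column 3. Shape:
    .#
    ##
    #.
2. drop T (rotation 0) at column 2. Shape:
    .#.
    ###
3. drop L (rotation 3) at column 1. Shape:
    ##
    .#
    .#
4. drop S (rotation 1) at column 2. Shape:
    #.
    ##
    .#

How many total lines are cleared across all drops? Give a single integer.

Answer: 0

Derivation:
Drop 1: Z rot1 at col 3 lands with bottom-row=0; cleared 0 line(s) (total 0); column heights now [0 0 0 2 3], max=3
Drop 2: T rot0 at col 2 lands with bottom-row=3; cleared 0 line(s) (total 0); column heights now [0 0 4 5 4], max=5
Drop 3: L rot3 at col 1 lands with bottom-row=4; cleared 0 line(s) (total 0); column heights now [0 7 7 5 4], max=7
Drop 4: S rot1 at col 2 lands with bottom-row=6; cleared 0 line(s) (total 0); column heights now [0 7 9 8 4], max=9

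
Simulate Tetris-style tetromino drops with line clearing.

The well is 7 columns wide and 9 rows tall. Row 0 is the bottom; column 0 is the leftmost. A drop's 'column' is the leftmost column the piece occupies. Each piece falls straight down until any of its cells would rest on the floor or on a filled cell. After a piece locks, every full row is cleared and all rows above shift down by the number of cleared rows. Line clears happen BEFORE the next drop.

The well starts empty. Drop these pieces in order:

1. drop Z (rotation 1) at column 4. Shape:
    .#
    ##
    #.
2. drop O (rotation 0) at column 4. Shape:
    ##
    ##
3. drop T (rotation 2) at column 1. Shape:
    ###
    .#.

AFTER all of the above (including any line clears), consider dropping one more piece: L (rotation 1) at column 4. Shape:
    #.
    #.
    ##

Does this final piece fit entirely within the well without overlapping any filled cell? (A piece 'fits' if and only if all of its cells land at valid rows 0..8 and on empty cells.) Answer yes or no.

Drop 1: Z rot1 at col 4 lands with bottom-row=0; cleared 0 line(s) (total 0); column heights now [0 0 0 0 2 3 0], max=3
Drop 2: O rot0 at col 4 lands with bottom-row=3; cleared 0 line(s) (total 0); column heights now [0 0 0 0 5 5 0], max=5
Drop 3: T rot2 at col 1 lands with bottom-row=0; cleared 0 line(s) (total 0); column heights now [0 2 2 2 5 5 0], max=5
Test piece L rot1 at col 4 (width 2): heights before test = [0 2 2 2 5 5 0]; fits = True

Answer: yes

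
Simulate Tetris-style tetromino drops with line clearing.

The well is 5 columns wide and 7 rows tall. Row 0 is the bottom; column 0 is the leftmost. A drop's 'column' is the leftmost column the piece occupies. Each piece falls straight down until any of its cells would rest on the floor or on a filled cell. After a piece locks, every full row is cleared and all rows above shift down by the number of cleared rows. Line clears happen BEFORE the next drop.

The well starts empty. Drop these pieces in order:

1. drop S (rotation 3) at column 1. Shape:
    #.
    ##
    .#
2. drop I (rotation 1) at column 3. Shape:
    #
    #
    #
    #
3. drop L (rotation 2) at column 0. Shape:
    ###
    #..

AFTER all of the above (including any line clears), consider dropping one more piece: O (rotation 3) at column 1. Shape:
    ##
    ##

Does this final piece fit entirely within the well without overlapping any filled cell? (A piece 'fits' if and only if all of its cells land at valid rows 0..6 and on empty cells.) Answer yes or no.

Drop 1: S rot3 at col 1 lands with bottom-row=0; cleared 0 line(s) (total 0); column heights now [0 3 2 0 0], max=3
Drop 2: I rot1 at col 3 lands with bottom-row=0; cleared 0 line(s) (total 0); column heights now [0 3 2 4 0], max=4
Drop 3: L rot2 at col 0 lands with bottom-row=2; cleared 0 line(s) (total 0); column heights now [4 4 4 4 0], max=4
Test piece O rot3 at col 1 (width 2): heights before test = [4 4 4 4 0]; fits = True

Answer: yes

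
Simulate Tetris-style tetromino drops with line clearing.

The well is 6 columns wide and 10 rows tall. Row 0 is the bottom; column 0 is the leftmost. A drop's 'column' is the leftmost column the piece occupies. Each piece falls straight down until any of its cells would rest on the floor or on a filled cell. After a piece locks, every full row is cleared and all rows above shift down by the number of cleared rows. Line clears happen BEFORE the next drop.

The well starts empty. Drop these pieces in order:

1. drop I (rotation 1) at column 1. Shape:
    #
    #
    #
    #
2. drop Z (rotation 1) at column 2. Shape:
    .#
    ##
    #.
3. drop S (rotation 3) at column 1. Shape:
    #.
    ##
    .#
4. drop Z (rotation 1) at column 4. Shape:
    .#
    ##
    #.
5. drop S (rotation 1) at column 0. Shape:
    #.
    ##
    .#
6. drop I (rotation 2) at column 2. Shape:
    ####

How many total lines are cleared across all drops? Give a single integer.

Drop 1: I rot1 at col 1 lands with bottom-row=0; cleared 0 line(s) (total 0); column heights now [0 4 0 0 0 0], max=4
Drop 2: Z rot1 at col 2 lands with bottom-row=0; cleared 0 line(s) (total 0); column heights now [0 4 2 3 0 0], max=4
Drop 3: S rot3 at col 1 lands with bottom-row=3; cleared 0 line(s) (total 0); column heights now [0 6 5 3 0 0], max=6
Drop 4: Z rot1 at col 4 lands with bottom-row=0; cleared 0 line(s) (total 0); column heights now [0 6 5 3 2 3], max=6
Drop 5: S rot1 at col 0 lands with bottom-row=6; cleared 0 line(s) (total 0); column heights now [9 8 5 3 2 3], max=9
Drop 6: I rot2 at col 2 lands with bottom-row=5; cleared 0 line(s) (total 0); column heights now [9 8 6 6 6 6], max=9

Answer: 0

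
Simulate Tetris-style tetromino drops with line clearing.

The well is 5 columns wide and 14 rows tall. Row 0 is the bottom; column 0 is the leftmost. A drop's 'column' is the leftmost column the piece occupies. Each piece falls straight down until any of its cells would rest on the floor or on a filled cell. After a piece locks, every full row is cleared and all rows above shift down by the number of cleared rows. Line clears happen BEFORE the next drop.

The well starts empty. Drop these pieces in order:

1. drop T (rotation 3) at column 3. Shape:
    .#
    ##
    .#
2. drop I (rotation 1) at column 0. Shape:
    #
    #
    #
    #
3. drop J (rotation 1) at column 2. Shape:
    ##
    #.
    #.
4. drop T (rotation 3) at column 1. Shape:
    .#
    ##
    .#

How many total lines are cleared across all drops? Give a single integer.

Answer: 0

Derivation:
Drop 1: T rot3 at col 3 lands with bottom-row=0; cleared 0 line(s) (total 0); column heights now [0 0 0 2 3], max=3
Drop 2: I rot1 at col 0 lands with bottom-row=0; cleared 0 line(s) (total 0); column heights now [4 0 0 2 3], max=4
Drop 3: J rot1 at col 2 lands with bottom-row=0; cleared 0 line(s) (total 0); column heights now [4 0 3 3 3], max=4
Drop 4: T rot3 at col 1 lands with bottom-row=3; cleared 0 line(s) (total 0); column heights now [4 5 6 3 3], max=6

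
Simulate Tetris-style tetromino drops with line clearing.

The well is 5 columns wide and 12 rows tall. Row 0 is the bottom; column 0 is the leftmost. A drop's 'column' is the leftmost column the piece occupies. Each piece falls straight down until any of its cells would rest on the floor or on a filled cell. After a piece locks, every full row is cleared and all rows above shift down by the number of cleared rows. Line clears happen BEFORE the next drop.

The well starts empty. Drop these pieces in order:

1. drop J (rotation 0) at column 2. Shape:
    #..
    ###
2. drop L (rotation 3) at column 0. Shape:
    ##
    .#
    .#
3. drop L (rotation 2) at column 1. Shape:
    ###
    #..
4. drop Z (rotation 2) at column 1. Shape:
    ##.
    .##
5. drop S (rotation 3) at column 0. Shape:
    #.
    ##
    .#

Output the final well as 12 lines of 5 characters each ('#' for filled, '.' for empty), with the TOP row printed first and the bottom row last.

Answer: .....
.....
#....
##...
.#...
.##..
..##.
.###.
.#...
##...
.##..
.####

Derivation:
Drop 1: J rot0 at col 2 lands with bottom-row=0; cleared 0 line(s) (total 0); column heights now [0 0 2 1 1], max=2
Drop 2: L rot3 at col 0 lands with bottom-row=0; cleared 0 line(s) (total 0); column heights now [3 3 2 1 1], max=3
Drop 3: L rot2 at col 1 lands with bottom-row=3; cleared 0 line(s) (total 0); column heights now [3 5 5 5 1], max=5
Drop 4: Z rot2 at col 1 lands with bottom-row=5; cleared 0 line(s) (total 0); column heights now [3 7 7 6 1], max=7
Drop 5: S rot3 at col 0 lands with bottom-row=7; cleared 0 line(s) (total 0); column heights now [10 9 7 6 1], max=10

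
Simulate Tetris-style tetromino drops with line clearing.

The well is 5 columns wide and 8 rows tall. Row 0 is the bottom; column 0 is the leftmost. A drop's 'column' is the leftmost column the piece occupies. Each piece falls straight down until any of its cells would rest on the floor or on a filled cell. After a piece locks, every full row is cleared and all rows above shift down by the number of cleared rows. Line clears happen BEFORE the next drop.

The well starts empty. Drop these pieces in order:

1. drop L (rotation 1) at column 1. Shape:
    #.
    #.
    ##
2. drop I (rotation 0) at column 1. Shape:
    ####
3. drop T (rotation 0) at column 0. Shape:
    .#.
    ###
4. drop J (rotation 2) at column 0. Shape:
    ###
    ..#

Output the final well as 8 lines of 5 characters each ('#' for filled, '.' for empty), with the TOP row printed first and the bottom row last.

Drop 1: L rot1 at col 1 lands with bottom-row=0; cleared 0 line(s) (total 0); column heights now [0 3 1 0 0], max=3
Drop 2: I rot0 at col 1 lands with bottom-row=3; cleared 0 line(s) (total 0); column heights now [0 4 4 4 4], max=4
Drop 3: T rot0 at col 0 lands with bottom-row=4; cleared 0 line(s) (total 0); column heights now [5 6 5 4 4], max=6
Drop 4: J rot2 at col 0 lands with bottom-row=5; cleared 0 line(s) (total 0); column heights now [7 7 7 4 4], max=7

Answer: .....
###..
.##..
###..
.####
.#...
.#...
.##..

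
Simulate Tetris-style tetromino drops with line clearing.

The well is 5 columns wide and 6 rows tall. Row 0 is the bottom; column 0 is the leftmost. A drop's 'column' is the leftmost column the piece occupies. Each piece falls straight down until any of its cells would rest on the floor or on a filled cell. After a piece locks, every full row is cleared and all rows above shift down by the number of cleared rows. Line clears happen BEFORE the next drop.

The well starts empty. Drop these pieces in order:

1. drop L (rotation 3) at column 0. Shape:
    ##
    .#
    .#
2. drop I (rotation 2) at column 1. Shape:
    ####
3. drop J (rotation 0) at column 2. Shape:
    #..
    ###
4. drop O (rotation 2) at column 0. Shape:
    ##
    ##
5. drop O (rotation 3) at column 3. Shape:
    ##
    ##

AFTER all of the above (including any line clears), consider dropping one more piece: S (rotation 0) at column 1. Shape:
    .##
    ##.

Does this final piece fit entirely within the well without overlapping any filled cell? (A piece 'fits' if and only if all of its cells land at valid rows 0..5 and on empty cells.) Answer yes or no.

Answer: yes

Derivation:
Drop 1: L rot3 at col 0 lands with bottom-row=0; cleared 0 line(s) (total 0); column heights now [3 3 0 0 0], max=3
Drop 2: I rot2 at col 1 lands with bottom-row=3; cleared 0 line(s) (total 0); column heights now [3 4 4 4 4], max=4
Drop 3: J rot0 at col 2 lands with bottom-row=4; cleared 0 line(s) (total 0); column heights now [3 4 6 5 5], max=6
Drop 4: O rot2 at col 0 lands with bottom-row=4; cleared 1 line(s) (total 1); column heights now [5 5 5 4 4], max=5
Drop 5: O rot3 at col 3 lands with bottom-row=4; cleared 1 line(s) (total 2); column heights now [3 4 4 5 5], max=5
Test piece S rot0 at col 1 (width 3): heights before test = [3 4 4 5 5]; fits = True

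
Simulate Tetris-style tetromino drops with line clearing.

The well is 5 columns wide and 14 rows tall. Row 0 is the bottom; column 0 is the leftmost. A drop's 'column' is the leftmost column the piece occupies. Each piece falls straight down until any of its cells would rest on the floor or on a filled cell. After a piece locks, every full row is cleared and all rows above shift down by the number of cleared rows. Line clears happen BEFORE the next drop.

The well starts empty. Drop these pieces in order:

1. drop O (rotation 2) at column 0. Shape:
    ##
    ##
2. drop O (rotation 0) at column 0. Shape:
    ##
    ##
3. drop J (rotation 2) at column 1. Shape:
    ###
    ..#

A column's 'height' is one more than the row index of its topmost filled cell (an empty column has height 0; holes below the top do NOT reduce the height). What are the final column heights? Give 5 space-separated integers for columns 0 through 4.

Drop 1: O rot2 at col 0 lands with bottom-row=0; cleared 0 line(s) (total 0); column heights now [2 2 0 0 0], max=2
Drop 2: O rot0 at col 0 lands with bottom-row=2; cleared 0 line(s) (total 0); column heights now [4 4 0 0 0], max=4
Drop 3: J rot2 at col 1 lands with bottom-row=3; cleared 0 line(s) (total 0); column heights now [4 5 5 5 0], max=5

Answer: 4 5 5 5 0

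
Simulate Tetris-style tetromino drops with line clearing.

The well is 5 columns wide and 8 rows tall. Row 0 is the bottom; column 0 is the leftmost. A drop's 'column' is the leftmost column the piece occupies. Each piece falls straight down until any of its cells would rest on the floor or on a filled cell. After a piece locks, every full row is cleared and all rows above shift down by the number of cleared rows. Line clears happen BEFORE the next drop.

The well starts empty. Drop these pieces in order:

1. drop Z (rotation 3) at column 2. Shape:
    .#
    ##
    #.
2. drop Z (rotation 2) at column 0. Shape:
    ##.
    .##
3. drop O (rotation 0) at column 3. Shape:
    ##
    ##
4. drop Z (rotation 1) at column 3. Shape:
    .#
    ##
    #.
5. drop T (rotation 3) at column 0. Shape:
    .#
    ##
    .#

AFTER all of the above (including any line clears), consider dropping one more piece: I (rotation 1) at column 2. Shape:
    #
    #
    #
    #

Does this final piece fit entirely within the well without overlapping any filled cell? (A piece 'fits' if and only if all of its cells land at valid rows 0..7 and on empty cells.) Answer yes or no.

Answer: yes

Derivation:
Drop 1: Z rot3 at col 2 lands with bottom-row=0; cleared 0 line(s) (total 0); column heights now [0 0 2 3 0], max=3
Drop 2: Z rot2 at col 0 lands with bottom-row=2; cleared 0 line(s) (total 0); column heights now [4 4 3 3 0], max=4
Drop 3: O rot0 at col 3 lands with bottom-row=3; cleared 0 line(s) (total 0); column heights now [4 4 3 5 5], max=5
Drop 4: Z rot1 at col 3 lands with bottom-row=5; cleared 0 line(s) (total 0); column heights now [4 4 3 7 8], max=8
Drop 5: T rot3 at col 0 lands with bottom-row=4; cleared 0 line(s) (total 0); column heights now [6 7 3 7 8], max=8
Test piece I rot1 at col 2 (width 1): heights before test = [6 7 3 7 8]; fits = True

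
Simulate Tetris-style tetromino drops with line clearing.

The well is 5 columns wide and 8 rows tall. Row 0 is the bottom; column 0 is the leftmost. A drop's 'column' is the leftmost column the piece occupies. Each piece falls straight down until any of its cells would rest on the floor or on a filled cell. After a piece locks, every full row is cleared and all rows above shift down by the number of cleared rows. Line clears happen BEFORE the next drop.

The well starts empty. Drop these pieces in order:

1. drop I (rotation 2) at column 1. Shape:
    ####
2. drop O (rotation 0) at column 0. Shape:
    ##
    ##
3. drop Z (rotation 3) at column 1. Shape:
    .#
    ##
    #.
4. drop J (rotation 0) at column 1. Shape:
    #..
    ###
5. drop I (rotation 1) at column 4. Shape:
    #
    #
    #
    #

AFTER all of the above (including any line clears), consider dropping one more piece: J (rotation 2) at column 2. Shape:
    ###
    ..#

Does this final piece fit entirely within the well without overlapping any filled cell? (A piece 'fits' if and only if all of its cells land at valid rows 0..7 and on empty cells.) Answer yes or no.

Answer: yes

Derivation:
Drop 1: I rot2 at col 1 lands with bottom-row=0; cleared 0 line(s) (total 0); column heights now [0 1 1 1 1], max=1
Drop 2: O rot0 at col 0 lands with bottom-row=1; cleared 0 line(s) (total 0); column heights now [3 3 1 1 1], max=3
Drop 3: Z rot3 at col 1 lands with bottom-row=3; cleared 0 line(s) (total 0); column heights now [3 5 6 1 1], max=6
Drop 4: J rot0 at col 1 lands with bottom-row=6; cleared 0 line(s) (total 0); column heights now [3 8 7 7 1], max=8
Drop 5: I rot1 at col 4 lands with bottom-row=1; cleared 0 line(s) (total 0); column heights now [3 8 7 7 5], max=8
Test piece J rot2 at col 2 (width 3): heights before test = [3 8 7 7 5]; fits = True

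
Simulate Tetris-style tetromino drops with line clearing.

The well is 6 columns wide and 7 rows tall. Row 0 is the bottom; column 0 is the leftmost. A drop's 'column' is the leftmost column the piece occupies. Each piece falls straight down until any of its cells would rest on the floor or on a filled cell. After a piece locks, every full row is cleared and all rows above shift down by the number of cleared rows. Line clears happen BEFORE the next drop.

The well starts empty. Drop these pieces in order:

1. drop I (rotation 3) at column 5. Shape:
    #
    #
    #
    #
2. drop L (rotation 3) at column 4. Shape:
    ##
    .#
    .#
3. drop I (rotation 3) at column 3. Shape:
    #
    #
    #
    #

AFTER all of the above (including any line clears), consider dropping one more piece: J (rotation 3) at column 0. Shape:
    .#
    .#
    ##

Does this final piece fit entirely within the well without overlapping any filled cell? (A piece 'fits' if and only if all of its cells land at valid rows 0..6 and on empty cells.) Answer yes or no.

Drop 1: I rot3 at col 5 lands with bottom-row=0; cleared 0 line(s) (total 0); column heights now [0 0 0 0 0 4], max=4
Drop 2: L rot3 at col 4 lands with bottom-row=4; cleared 0 line(s) (total 0); column heights now [0 0 0 0 7 7], max=7
Drop 3: I rot3 at col 3 lands with bottom-row=0; cleared 0 line(s) (total 0); column heights now [0 0 0 4 7 7], max=7
Test piece J rot3 at col 0 (width 2): heights before test = [0 0 0 4 7 7]; fits = True

Answer: yes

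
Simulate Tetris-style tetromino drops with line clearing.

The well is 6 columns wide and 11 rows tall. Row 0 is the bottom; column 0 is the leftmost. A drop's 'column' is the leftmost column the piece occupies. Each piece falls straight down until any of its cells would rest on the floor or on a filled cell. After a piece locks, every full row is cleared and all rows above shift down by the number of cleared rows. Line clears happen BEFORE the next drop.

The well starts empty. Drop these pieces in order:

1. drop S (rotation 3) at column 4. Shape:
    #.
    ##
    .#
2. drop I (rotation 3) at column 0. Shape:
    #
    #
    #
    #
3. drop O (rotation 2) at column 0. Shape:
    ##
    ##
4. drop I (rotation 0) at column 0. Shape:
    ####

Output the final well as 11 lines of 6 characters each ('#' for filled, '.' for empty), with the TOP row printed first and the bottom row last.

Drop 1: S rot3 at col 4 lands with bottom-row=0; cleared 0 line(s) (total 0); column heights now [0 0 0 0 3 2], max=3
Drop 2: I rot3 at col 0 lands with bottom-row=0; cleared 0 line(s) (total 0); column heights now [4 0 0 0 3 2], max=4
Drop 3: O rot2 at col 0 lands with bottom-row=4; cleared 0 line(s) (total 0); column heights now [6 6 0 0 3 2], max=6
Drop 4: I rot0 at col 0 lands with bottom-row=6; cleared 0 line(s) (total 0); column heights now [7 7 7 7 3 2], max=7

Answer: ......
......
......
......
####..
##....
##....
#.....
#...#.
#...##
#....#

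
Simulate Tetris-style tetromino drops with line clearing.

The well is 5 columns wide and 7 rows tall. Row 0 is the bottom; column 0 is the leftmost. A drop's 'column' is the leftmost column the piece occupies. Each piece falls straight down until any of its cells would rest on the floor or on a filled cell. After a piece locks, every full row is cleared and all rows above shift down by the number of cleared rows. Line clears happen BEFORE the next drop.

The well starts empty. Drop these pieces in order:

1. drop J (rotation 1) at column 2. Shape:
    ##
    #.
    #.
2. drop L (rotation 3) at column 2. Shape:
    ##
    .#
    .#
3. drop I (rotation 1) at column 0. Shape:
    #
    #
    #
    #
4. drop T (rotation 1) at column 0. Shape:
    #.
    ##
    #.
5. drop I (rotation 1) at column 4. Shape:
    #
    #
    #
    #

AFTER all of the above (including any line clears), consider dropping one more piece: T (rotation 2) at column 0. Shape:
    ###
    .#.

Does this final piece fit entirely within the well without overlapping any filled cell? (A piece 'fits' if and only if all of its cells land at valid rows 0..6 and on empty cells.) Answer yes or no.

Drop 1: J rot1 at col 2 lands with bottom-row=0; cleared 0 line(s) (total 0); column heights now [0 0 3 3 0], max=3
Drop 2: L rot3 at col 2 lands with bottom-row=3; cleared 0 line(s) (total 0); column heights now [0 0 6 6 0], max=6
Drop 3: I rot1 at col 0 lands with bottom-row=0; cleared 0 line(s) (total 0); column heights now [4 0 6 6 0], max=6
Drop 4: T rot1 at col 0 lands with bottom-row=4; cleared 0 line(s) (total 0); column heights now [7 6 6 6 0], max=7
Drop 5: I rot1 at col 4 lands with bottom-row=0; cleared 0 line(s) (total 0); column heights now [7 6 6 6 4], max=7
Test piece T rot2 at col 0 (width 3): heights before test = [7 6 6 6 4]; fits = False

Answer: no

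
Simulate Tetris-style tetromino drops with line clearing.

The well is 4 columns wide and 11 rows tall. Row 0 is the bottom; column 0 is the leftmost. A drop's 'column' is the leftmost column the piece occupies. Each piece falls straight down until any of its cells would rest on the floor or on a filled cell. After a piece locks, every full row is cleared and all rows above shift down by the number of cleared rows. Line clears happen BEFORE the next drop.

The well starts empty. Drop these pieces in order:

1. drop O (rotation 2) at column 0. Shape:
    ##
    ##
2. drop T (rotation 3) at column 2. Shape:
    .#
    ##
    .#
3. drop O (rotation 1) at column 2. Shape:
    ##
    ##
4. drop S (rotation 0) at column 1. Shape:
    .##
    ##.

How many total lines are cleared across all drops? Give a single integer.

Answer: 1

Derivation:
Drop 1: O rot2 at col 0 lands with bottom-row=0; cleared 0 line(s) (total 0); column heights now [2 2 0 0], max=2
Drop 2: T rot3 at col 2 lands with bottom-row=0; cleared 1 line(s) (total 1); column heights now [1 1 0 2], max=2
Drop 3: O rot1 at col 2 lands with bottom-row=2; cleared 0 line(s) (total 1); column heights now [1 1 4 4], max=4
Drop 4: S rot0 at col 1 lands with bottom-row=4; cleared 0 line(s) (total 1); column heights now [1 5 6 6], max=6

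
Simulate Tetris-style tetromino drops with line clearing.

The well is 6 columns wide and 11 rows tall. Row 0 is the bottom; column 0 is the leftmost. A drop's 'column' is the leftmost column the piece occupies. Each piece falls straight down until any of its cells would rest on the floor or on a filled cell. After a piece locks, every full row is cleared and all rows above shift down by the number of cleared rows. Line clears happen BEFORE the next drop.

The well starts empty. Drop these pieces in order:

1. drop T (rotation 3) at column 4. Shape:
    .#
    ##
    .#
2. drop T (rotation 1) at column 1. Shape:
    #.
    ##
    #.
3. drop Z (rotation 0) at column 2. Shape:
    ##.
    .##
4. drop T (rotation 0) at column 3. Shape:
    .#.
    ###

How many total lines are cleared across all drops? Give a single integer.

Answer: 0

Derivation:
Drop 1: T rot3 at col 4 lands with bottom-row=0; cleared 0 line(s) (total 0); column heights now [0 0 0 0 2 3], max=3
Drop 2: T rot1 at col 1 lands with bottom-row=0; cleared 0 line(s) (total 0); column heights now [0 3 2 0 2 3], max=3
Drop 3: Z rot0 at col 2 lands with bottom-row=2; cleared 0 line(s) (total 0); column heights now [0 3 4 4 3 3], max=4
Drop 4: T rot0 at col 3 lands with bottom-row=4; cleared 0 line(s) (total 0); column heights now [0 3 4 5 6 5], max=6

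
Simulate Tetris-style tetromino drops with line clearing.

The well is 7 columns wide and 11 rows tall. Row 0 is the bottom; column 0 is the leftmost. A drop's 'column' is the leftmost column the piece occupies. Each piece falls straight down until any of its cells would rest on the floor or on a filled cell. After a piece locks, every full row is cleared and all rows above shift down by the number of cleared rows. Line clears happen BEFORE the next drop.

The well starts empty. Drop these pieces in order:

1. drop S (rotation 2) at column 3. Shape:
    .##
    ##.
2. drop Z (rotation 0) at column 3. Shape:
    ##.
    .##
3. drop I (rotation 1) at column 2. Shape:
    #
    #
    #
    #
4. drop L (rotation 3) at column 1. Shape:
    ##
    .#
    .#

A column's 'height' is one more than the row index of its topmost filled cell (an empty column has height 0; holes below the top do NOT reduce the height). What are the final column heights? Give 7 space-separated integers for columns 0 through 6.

Answer: 0 7 7 4 4 3 0

Derivation:
Drop 1: S rot2 at col 3 lands with bottom-row=0; cleared 0 line(s) (total 0); column heights now [0 0 0 1 2 2 0], max=2
Drop 2: Z rot0 at col 3 lands with bottom-row=2; cleared 0 line(s) (total 0); column heights now [0 0 0 4 4 3 0], max=4
Drop 3: I rot1 at col 2 lands with bottom-row=0; cleared 0 line(s) (total 0); column heights now [0 0 4 4 4 3 0], max=4
Drop 4: L rot3 at col 1 lands with bottom-row=4; cleared 0 line(s) (total 0); column heights now [0 7 7 4 4 3 0], max=7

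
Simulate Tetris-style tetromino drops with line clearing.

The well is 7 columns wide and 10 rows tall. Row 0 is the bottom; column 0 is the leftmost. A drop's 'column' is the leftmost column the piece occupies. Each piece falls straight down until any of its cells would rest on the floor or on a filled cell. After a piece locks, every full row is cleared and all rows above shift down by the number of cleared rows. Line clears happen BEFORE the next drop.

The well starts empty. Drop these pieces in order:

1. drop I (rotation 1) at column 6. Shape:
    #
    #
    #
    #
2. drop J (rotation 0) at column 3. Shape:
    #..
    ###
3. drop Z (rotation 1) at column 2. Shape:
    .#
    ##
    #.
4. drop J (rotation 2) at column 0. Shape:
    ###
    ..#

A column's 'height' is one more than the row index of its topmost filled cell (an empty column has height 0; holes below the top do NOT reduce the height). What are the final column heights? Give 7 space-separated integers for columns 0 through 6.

Answer: 5 5 5 4 1 1 4

Derivation:
Drop 1: I rot1 at col 6 lands with bottom-row=0; cleared 0 line(s) (total 0); column heights now [0 0 0 0 0 0 4], max=4
Drop 2: J rot0 at col 3 lands with bottom-row=0; cleared 0 line(s) (total 0); column heights now [0 0 0 2 1 1 4], max=4
Drop 3: Z rot1 at col 2 lands with bottom-row=1; cleared 0 line(s) (total 0); column heights now [0 0 3 4 1 1 4], max=4
Drop 4: J rot2 at col 0 lands with bottom-row=3; cleared 0 line(s) (total 0); column heights now [5 5 5 4 1 1 4], max=5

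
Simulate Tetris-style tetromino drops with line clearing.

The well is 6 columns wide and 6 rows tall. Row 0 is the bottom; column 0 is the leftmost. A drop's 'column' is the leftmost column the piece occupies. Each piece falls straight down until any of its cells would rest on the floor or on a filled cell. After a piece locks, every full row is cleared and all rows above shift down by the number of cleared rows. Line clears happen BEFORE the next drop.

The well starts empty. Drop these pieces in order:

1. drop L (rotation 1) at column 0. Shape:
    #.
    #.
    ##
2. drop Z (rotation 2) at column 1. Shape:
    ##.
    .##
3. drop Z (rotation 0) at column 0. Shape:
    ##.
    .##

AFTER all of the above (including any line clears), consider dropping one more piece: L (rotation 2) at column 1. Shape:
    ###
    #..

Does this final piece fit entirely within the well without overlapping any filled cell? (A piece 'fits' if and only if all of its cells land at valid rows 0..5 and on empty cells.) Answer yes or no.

Drop 1: L rot1 at col 0 lands with bottom-row=0; cleared 0 line(s) (total 0); column heights now [3 1 0 0 0 0], max=3
Drop 2: Z rot2 at col 1 lands with bottom-row=0; cleared 0 line(s) (total 0); column heights now [3 2 2 1 0 0], max=3
Drop 3: Z rot0 at col 0 lands with bottom-row=2; cleared 0 line(s) (total 0); column heights now [4 4 3 1 0 0], max=4
Test piece L rot2 at col 1 (width 3): heights before test = [4 4 3 1 0 0]; fits = True

Answer: yes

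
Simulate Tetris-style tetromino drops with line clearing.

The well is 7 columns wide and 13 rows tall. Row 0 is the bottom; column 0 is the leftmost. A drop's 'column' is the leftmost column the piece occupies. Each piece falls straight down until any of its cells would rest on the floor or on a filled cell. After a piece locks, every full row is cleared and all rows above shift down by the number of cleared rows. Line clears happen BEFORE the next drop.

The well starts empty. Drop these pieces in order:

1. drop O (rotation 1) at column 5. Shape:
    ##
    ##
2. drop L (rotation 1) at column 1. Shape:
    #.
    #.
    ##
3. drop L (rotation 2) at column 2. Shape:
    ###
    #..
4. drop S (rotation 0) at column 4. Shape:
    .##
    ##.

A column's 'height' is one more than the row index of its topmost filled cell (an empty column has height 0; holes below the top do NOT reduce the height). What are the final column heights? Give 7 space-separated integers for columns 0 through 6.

Answer: 0 3 3 3 4 5 5

Derivation:
Drop 1: O rot1 at col 5 lands with bottom-row=0; cleared 0 line(s) (total 0); column heights now [0 0 0 0 0 2 2], max=2
Drop 2: L rot1 at col 1 lands with bottom-row=0; cleared 0 line(s) (total 0); column heights now [0 3 1 0 0 2 2], max=3
Drop 3: L rot2 at col 2 lands with bottom-row=1; cleared 0 line(s) (total 0); column heights now [0 3 3 3 3 2 2], max=3
Drop 4: S rot0 at col 4 lands with bottom-row=3; cleared 0 line(s) (total 0); column heights now [0 3 3 3 4 5 5], max=5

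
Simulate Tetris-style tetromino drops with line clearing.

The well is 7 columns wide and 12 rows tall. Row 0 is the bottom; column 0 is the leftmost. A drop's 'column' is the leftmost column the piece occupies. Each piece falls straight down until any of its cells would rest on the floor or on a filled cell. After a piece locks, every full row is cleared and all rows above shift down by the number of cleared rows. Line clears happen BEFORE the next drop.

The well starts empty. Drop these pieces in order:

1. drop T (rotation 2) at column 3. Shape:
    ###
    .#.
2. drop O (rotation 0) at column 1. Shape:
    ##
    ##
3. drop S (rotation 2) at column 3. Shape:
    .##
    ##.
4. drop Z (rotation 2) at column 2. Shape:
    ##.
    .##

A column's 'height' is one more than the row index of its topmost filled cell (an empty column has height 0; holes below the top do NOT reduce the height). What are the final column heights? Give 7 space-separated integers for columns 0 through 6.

Answer: 0 2 6 6 5 4 0

Derivation:
Drop 1: T rot2 at col 3 lands with bottom-row=0; cleared 0 line(s) (total 0); column heights now [0 0 0 2 2 2 0], max=2
Drop 2: O rot0 at col 1 lands with bottom-row=0; cleared 0 line(s) (total 0); column heights now [0 2 2 2 2 2 0], max=2
Drop 3: S rot2 at col 3 lands with bottom-row=2; cleared 0 line(s) (total 0); column heights now [0 2 2 3 4 4 0], max=4
Drop 4: Z rot2 at col 2 lands with bottom-row=4; cleared 0 line(s) (total 0); column heights now [0 2 6 6 5 4 0], max=6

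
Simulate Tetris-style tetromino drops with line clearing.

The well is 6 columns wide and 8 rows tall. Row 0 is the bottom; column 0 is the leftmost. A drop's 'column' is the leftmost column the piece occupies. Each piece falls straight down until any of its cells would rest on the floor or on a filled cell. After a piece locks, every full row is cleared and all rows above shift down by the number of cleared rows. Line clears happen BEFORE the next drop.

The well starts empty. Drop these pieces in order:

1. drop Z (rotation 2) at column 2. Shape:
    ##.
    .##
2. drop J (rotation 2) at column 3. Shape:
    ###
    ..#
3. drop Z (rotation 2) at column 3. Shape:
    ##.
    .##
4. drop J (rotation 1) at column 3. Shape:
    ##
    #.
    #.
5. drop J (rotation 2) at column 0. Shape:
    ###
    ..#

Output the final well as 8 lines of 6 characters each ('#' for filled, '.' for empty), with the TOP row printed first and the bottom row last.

Drop 1: Z rot2 at col 2 lands with bottom-row=0; cleared 0 line(s) (total 0); column heights now [0 0 2 2 1 0], max=2
Drop 2: J rot2 at col 3 lands with bottom-row=1; cleared 0 line(s) (total 0); column heights now [0 0 2 3 3 3], max=3
Drop 3: Z rot2 at col 3 lands with bottom-row=3; cleared 0 line(s) (total 0); column heights now [0 0 2 5 5 4], max=5
Drop 4: J rot1 at col 3 lands with bottom-row=5; cleared 0 line(s) (total 0); column heights now [0 0 2 8 8 4], max=8
Drop 5: J rot2 at col 0 lands with bottom-row=2; cleared 0 line(s) (total 0); column heights now [4 4 4 8 8 4], max=8

Answer: ...##.
...#..
...#..
...##.
###.##
..####
..##.#
...##.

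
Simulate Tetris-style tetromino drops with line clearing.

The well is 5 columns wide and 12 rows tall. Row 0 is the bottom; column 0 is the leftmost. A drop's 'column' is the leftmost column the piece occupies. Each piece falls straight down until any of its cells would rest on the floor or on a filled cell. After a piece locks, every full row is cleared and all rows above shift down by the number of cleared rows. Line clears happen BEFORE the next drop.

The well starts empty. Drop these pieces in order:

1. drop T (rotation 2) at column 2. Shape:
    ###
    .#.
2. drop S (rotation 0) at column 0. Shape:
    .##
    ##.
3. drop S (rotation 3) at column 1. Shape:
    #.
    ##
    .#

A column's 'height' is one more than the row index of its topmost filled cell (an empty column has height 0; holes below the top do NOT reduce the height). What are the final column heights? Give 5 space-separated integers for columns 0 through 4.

Drop 1: T rot2 at col 2 lands with bottom-row=0; cleared 0 line(s) (total 0); column heights now [0 0 2 2 2], max=2
Drop 2: S rot0 at col 0 lands with bottom-row=1; cleared 1 line(s) (total 1); column heights now [0 2 2 1 0], max=2
Drop 3: S rot3 at col 1 lands with bottom-row=2; cleared 0 line(s) (total 1); column heights now [0 5 4 1 0], max=5

Answer: 0 5 4 1 0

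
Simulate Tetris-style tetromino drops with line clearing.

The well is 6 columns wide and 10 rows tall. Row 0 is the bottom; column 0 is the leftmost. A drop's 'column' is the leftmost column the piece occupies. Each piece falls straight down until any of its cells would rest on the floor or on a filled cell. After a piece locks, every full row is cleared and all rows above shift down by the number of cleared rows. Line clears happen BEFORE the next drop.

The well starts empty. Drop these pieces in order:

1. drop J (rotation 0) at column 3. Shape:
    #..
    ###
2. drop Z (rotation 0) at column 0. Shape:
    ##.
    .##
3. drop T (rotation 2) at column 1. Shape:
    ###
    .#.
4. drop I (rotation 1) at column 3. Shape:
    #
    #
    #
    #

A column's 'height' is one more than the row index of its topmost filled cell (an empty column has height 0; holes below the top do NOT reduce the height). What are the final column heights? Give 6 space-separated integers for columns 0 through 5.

Answer: 2 3 3 7 1 1

Derivation:
Drop 1: J rot0 at col 3 lands with bottom-row=0; cleared 0 line(s) (total 0); column heights now [0 0 0 2 1 1], max=2
Drop 2: Z rot0 at col 0 lands with bottom-row=0; cleared 0 line(s) (total 0); column heights now [2 2 1 2 1 1], max=2
Drop 3: T rot2 at col 1 lands with bottom-row=1; cleared 0 line(s) (total 0); column heights now [2 3 3 3 1 1], max=3
Drop 4: I rot1 at col 3 lands with bottom-row=3; cleared 0 line(s) (total 0); column heights now [2 3 3 7 1 1], max=7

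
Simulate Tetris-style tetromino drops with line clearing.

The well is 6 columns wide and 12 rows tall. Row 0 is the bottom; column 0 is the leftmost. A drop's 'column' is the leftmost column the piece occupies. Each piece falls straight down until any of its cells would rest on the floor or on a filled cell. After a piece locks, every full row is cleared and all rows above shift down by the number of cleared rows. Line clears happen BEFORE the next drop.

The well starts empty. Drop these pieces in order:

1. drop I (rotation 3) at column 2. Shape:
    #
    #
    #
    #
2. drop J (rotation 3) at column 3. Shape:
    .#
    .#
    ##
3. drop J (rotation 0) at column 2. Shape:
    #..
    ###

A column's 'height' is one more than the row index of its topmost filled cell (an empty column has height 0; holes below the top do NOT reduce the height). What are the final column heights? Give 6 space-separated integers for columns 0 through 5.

Answer: 0 0 6 5 5 0

Derivation:
Drop 1: I rot3 at col 2 lands with bottom-row=0; cleared 0 line(s) (total 0); column heights now [0 0 4 0 0 0], max=4
Drop 2: J rot3 at col 3 lands with bottom-row=0; cleared 0 line(s) (total 0); column heights now [0 0 4 1 3 0], max=4
Drop 3: J rot0 at col 2 lands with bottom-row=4; cleared 0 line(s) (total 0); column heights now [0 0 6 5 5 0], max=6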